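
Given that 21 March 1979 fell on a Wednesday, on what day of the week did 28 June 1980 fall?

Saturday

Day-of-year of March 21, 1979: 80.
Day-of-year of June 28, 1980: 180.
1979 has 365 days, so 365 − 80 = 285 days remain in 1979.
Total: 285 + 180 = 465 days.
465 mod 7 = 3, so 3 days after Wednesday is Saturday.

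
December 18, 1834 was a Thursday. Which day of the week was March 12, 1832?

Monday

Count forward from the earlier date (March 12, 1832) to the later (December 18, 1834):
March 12, 1832 → March 12, 1833: 365 days.
March 12, 1833 → March 12, 1834: 365 days.
March 1834: 31 − 12 = 19 days remain.
Then April (30), May (31), June (30), July (31), August (31), September (30), October (31), November (30): 30 + 31 + 30 + 31 + 31 + 30 + 31 + 30 = 244 days.
December 1–18, 1834: 18 days.
Residual: 281 days.
Total: 1011 days.
1011 mod 7 = 3, so 3 days before Thursday is Monday.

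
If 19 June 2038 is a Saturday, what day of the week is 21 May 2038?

Friday

Count forward from the earlier date (May 21, 2038) to the later (June 19, 2038):
May 2038: 31 − 21 = 10 days remain.
June 1–19, 2038: 19 days.
Total: 10 + 19 = 29 days.
29 mod 7 = 1, so 1 day before Saturday is Friday.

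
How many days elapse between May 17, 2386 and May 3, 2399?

4734

From May 17, 2386 to May 17, 2398: 12 years, of which 3 contain a Feb 29 — 9×365 + 3×366 = 4383 days.
May 2398: 31 − 17 = 14 days remain.
Then 11 full months totalling 334 days.
May 1–3, 2399: 3 days.
Residual: 351 days.
Total: 4734 days.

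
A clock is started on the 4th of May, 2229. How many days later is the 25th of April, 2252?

8392

From May 4, 2229 to May 4, 2251: 22 years, of which 5 contain a Feb 29 — 17×365 + 5×366 = 8035 days.
May 2251: 31 − 4 = 27 days remain.
Then 10 full months totalling 305 days.
April 1–25, 2252: 25 days.
Residual: 357 days.
Total: 8392 days.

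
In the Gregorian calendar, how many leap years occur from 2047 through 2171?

Years divisible by 4: 2048, 2052, …, 2168 — 31 in all.
Of these, 2100 is divisible by 100 but not 400, so not leap.
Leap years: 31 − 1 = 30.

30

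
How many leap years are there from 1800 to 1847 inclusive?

Years divisible by 4 in [1800, 1847]: 1800, 1804, 1808, 1812, 1816, 1820, 1824, 1828, 1832, 1836, 1840, 1844.
Of these, 1800 is divisible by 100 but not 400, so not leap.
Leap years: 12 − 1 = 11.

11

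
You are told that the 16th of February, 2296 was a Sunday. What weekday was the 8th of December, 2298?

Day-of-year of February 16, 2296: 47.
Day-of-year of December 8, 2298: 342.
2296 has 366 days, so 366 − 47 = 319 days remain in 2296.
Full years: 2297: 365. Sum = 365.
Total: 319 + 365 + 342 = 1026 days.
1026 mod 7 = 4, so 4 days after Sunday is Thursday.

Thursday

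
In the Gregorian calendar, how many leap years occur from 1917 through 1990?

Years divisible by 4: 1920, 1924, …, 1988 — 18 in all.
No century exceptions apply. Count: 18.

18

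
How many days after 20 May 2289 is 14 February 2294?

1731

Day-of-year of May 20, 2289: 140.
Day-of-year of February 14, 2294: 45.
2289 has 365 days, so 365 − 140 = 225 days remain in 2289.
Full years: 2290: 365; 2291: 365; 2292: 366; 2293: 365. Sum = 1461.
Total: 225 + 1461 + 45 = 1731 days.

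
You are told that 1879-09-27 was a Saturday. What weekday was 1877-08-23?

Count forward from the earlier date (August 23, 1877) to the later (September 27, 1879):
August 1877: 31 − 23 = 8 days remain.
Then 24 full months totalling 730 days.
September 1–27, 1879: 27 days.
Total: 8 + 730 + 27 = 765 days.
765 mod 7 = 2, so 2 days before Saturday is Thursday.

Thursday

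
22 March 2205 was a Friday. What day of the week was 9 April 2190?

Count forward from the earlier date (April 9, 2190) to the later (March 22, 2205):
Day-of-year of April 9, 2190: 99.
Day-of-year of March 22, 2205: 81.
2190 has 365 days, so 365 − 99 = 266 days remain in 2190.
Full years 2191–2204: 11 common + 3 leap = 11×365 + 3×366 = 5113 days.
Total: 266 + 5113 + 81 = 5460 days.
5460 is a multiple of 7, so 9 April 2190 falls on the same weekday: Friday.

Friday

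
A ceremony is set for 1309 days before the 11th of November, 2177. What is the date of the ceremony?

the 12th of April, 2174

Count 1309 days before November 11, 2177:
April 12, 2174 → April 12, 2175: 365 days.
April 12, 2175 → April 12, 2176: 366 days (2176 is a leap year).
April 12, 2176 → April 12, 2177: 365 days.
April 2177: 30 − 12 = 18 days remain.
Then May (31), June (30), July (31), August (31), September (30), October (31): 31 + 30 + 31 + 31 + 30 + 31 = 184 days.
November 1–11, 2177: 11 days.
Residual: 213 days.
Total: 1309 days.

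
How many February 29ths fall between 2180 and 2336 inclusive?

38

Years divisible by 4: 2180, 2184, …, 2336 — 40 in all.
Of these, 2200, 2300 are divisible by 100 but not 400, so not leap.
Leap years: 40 − 2 = 38.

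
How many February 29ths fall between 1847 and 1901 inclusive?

Years divisible by 4: 1848, 1852, …, 1900 — 14 in all.
Of these, 1900 is divisible by 100 but not 400, so not leap.
Leap years: 14 − 1 = 13.

13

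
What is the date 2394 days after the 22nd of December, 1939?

the 12th of July, 1946

Count 2394 days after December 22, 1939:
December 22, 1939 → December 22, 1940: 366 days (1940 is a leap year).
December 22, 1940 → December 22, 1941: 365 days.
December 22, 1941 → December 22, 1942: 365 days.
December 22, 1942 → December 22, 1943: 365 days.
December 22, 1943 → December 22, 1944: 366 days (1944 is a leap year).
December 22, 1944 → December 22, 1945: 365 days.
December 1945: 31 − 22 = 9 days remain.
Then January (31), February 1946 (28), March (31), April (30), May (31), June (30): 31 + 28 + 31 + 30 + 31 + 30 = 181 days.
July 1–12, 1946: 12 days.
Residual: 202 days.
Total: 2394 days.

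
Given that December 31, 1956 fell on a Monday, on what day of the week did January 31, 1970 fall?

Saturday

From December 31, 1956 to December 31, 1969: 13 years, of which 3 contain a Feb 29 — 10×365 + 3×366 = 4748 days.
December 1969: 31 − 31 = 0 days remain.
January 1–31, 1970: 31 days.
Residual: 31 days.
Total: 4779 days.
4779 mod 7 = 5, so 5 days after Monday is Saturday.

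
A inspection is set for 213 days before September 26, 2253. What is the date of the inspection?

February 25, 2253

Count 213 days before September 26, 2253:
February 2253: 28 − 25 = 3 days remain (2253 is not a leap year, so February has 28 days).
Then March (31), April (30), May (31), June (30), July (31), August (31): 31 + 30 + 31 + 30 + 31 + 31 = 184 days.
September 1–26, 2253: 26 days.
Total: 3 + 184 + 26 = 213 days.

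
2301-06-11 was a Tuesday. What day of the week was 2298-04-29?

Friday

Count forward from the earlier date (April 29, 2298) to the later (June 11, 2301):
April 29, 2298 → April 29, 2299: 365 days.
April 29, 2299 → April 29, 2300: 365 days (2300 is not a leap year (divisible by 100 but not 400)).
April 29, 2300 → April 29, 2301: 365 days.
April 2301: 30 − 29 = 1 day remains.
Then May (31): 31 days.
June 1–11, 2301: 11 days.
Residual: 43 days.
Total: 1138 days.
1138 mod 7 = 4, so 4 days before Tuesday is Friday.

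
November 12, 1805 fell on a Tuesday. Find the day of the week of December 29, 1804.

Count forward from the earlier date (December 29, 1804) to the later (November 12, 1805):
December 1804: 31 − 29 = 2 days remain.
Then 10 full months totalling 304 days.
November 1–12, 1805: 12 days.
Residual: 318 days.
Total: 318 days.
318 mod 7 = 3, so 3 days before Tuesday is Saturday.

Saturday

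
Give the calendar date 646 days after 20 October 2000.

28 July 2002

Count 646 days after October 20, 2000:
October 20, 2000 → October 20, 2001: 365 days.
October 2001: 31 − 20 = 11 days remain.
Then November (30), December (31), January (31), February 2002 (28), March (31), April (30), May (31), June (30): 30 + 31 + 31 + 28 + 31 + 30 + 31 + 30 = 242 days.
July 1–28, 2002: 28 days.
Residual: 281 days.
Total: 646 days.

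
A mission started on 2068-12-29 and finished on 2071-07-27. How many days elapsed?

940

Day-of-year of December 29, 2068: 364.
Day-of-year of July 27, 2071: 208.
2068 has 366 days, so 366 − 364 = 2 days remain in 2068.
Full years: 2069: 365; 2070: 365. Sum = 730.
Total: 2 + 730 + 208 = 940 days.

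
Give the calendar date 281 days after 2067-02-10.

2067-11-18

Count 281 days after February 10, 2067:
February 2067: 28 − 10 = 18 days remain (2067 is not a leap year, so February has 28 days).
Then March (31), April (30), May (31), June (30), July (31), August (31), September (30), October (31): 31 + 30 + 31 + 30 + 31 + 31 + 30 + 31 = 245 days.
November 1–18, 2067: 18 days.
Total: 18 + 245 + 18 = 281 days.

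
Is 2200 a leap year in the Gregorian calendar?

No

2200 is not a leap year (divisible by 100 but not 400).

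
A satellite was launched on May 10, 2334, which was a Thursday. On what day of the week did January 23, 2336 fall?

May 10, 2334 → May 10, 2335: 365 days.
May 2335: 31 − 10 = 21 days remain.
Then June (30), July (31), August (31), September (30), October (31), November (30), December (31): 30 + 31 + 31 + 30 + 31 + 30 + 31 = 214 days.
January 1–23, 2336: 23 days.
Residual: 258 days.
Total: 623 days.
623 is a multiple of 7, so January 23, 2336 falls on the same weekday: Thursday.

Thursday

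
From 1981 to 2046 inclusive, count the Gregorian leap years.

16

Years divisible by 4: 1984, 1988, …, 2044 — 16 in all.
2000 is divisible by 400, so still leap.
No century exceptions apply. Count: 16.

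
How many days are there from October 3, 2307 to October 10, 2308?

373

Day-of-year of October 3, 2307: 276.
Day-of-year of October 10, 2308: 284.
2307 has 365 days, so 365 − 276 = 89 days remain in 2307.
Total: 89 + 284 = 373 days.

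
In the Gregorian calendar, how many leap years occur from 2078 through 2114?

8

Years divisible by 4 in [2078, 2114]: 2080, 2084, 2088, 2092, 2096, 2100, 2104, 2108, 2112.
Of these, 2100 is divisible by 100 but not 400, so not leap.
Leap years: 9 − 1 = 8.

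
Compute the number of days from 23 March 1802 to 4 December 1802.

256

March 1802: 31 − 23 = 8 days remain.
Then April (30), May (31), June (30), July (31), August (31), September (30), October (31), November (30): 30 + 31 + 30 + 31 + 31 + 30 + 31 + 30 = 244 days.
December 1–4, 1802: 4 days.
Total: 8 + 244 + 4 = 256 days.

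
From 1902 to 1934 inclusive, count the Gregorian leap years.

8

Years divisible by 4 in [1902, 1934]: 1904, 1908, 1912, 1916, 1920, 1924, 1928, 1932.
No century exceptions apply. Count: 8.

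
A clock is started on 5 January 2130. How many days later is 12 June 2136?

Day-of-year of January 5, 2130: 5.
Day-of-year of June 12, 2136: 164.
2130 has 365 days, so 365 − 5 = 360 days remain in 2130.
Full years: 2131: 365; 2132: 366; 2133: 365; 2134: 365; 2135: 365. Sum = 1826.
Total: 360 + 1826 + 164 = 2350 days.

2350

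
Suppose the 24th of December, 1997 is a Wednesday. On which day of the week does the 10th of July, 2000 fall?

Day-of-year of December 24, 1997: 358.
Day-of-year of July 10, 2000: 192.
1997 has 365 days, so 365 − 358 = 7 days remain in 1997.
Full years: 1998: 365; 1999: 365. Sum = 730.
Total: 7 + 730 + 192 = 929 days.
929 mod 7 = 5, so 5 days after Wednesday is Monday.

Monday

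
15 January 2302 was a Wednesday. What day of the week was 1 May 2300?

Count forward from the earlier date (May 1, 2300) to the later (January 15, 2302):
Day-of-year of May 1, 2300: 121.
Day-of-year of January 15, 2302: 15.
2300 has 365 days, so 365 − 121 = 244 days remain in 2300.
Full years: 2301: 365. Sum = 365.
Total: 244 + 365 + 15 = 624 days.
624 mod 7 = 1, so 1 day before Wednesday is Tuesday.

Tuesday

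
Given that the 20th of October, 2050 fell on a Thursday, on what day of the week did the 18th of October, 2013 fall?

Friday

Count forward from the earlier date (October 18, 2013) to the later (October 20, 2050):
From October 18, 2013 to October 18, 2050: 37 years, of which 9 contain a Feb 29 — 28×365 + 9×366 = 13514 days.
Within October 2050: 20 − 18 = 2 days.
Total: 13516 days.
13516 mod 7 = 6, so 6 days before Thursday is Friday.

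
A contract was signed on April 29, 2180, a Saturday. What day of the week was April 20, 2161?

Count forward from the earlier date (April 20, 2161) to the later (April 29, 2180):
Day-of-year of April 20, 2161: 110.
Day-of-year of April 29, 2180: 120.
2161 has 365 days, so 365 − 110 = 255 days remain in 2161.
Full years 2162–2179: 14 common + 4 leap = 14×365 + 4×366 = 6574 days.
Total: 255 + 6574 + 120 = 6949 days.
6949 mod 7 = 5, so 5 days before Saturday is Monday.

Monday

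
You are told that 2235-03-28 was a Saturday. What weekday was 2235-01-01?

Count forward from the earlier date (January 1, 2235) to the later (March 28, 2235):
January 2235: 31 − 1 = 30 days remain.
Then February 2235 (28): 28 days.
March 1–28, 2235: 28 days.
Total: 30 + 28 + 28 = 86 days.
86 mod 7 = 2, so 2 days before Saturday is Thursday.

Thursday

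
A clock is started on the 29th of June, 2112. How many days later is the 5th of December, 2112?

159

June 2112: 30 − 29 = 1 day remains.
Then July (31), August (31), September (30), October (31), November (30): 31 + 31 + 30 + 31 + 30 = 153 days.
December 1–5, 2112: 5 days.
Total: 1 + 153 + 5 = 159 days.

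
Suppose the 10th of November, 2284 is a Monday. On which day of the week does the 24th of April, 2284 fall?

Thursday

Count forward from the earlier date (April 24, 2284) to the later (November 10, 2284):
April 2284: 30 − 24 = 6 days remain.
Then May (31), June (30), July (31), August (31), September (30), October (31): 31 + 30 + 31 + 31 + 30 + 31 = 184 days.
November 1–10, 2284: 10 days.
Total: 6 + 184 + 10 = 200 days.
200 mod 7 = 4, so 4 days before Monday is Thursday.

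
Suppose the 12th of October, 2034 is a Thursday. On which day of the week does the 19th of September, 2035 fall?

October 2034: 31 − 12 = 19 days remain.
Then 10 full months totalling 304 days.
September 1–19, 2035: 19 days.
Total: 19 + 304 + 19 = 342 days.
342 mod 7 = 6, so 6 days after Thursday is Wednesday.

Wednesday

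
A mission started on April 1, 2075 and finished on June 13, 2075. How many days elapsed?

April 2075: 30 − 1 = 29 days remain.
Then May (31): 31 days.
June 1–13, 2075: 13 days.
Total: 29 + 31 + 13 = 73 days.

73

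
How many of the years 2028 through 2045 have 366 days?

5

Years divisible by 4 in [2028, 2045]: 2028, 2032, 2036, 2040, 2044.
No century exceptions apply. Count: 5.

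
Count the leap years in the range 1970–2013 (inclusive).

Years divisible by 4 in [1970, 2013]: 1972, 1976, 1980, 1984, 1988, 1992, 1996, 2000, 2004, 2008, 2012.
2000 is divisible by 400, so still leap.
No century exceptions apply. Count: 11.

11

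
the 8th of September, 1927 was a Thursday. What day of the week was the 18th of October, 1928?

Thursday

Day-of-year of September 8, 1927: 251.
Day-of-year of October 18, 1928: 292.
1927 has 365 days, so 365 − 251 = 114 days remain in 1927.
Total: 114 + 292 = 406 days.
406 is a multiple of 7, so the 18th of October, 1928 falls on the same weekday: Thursday.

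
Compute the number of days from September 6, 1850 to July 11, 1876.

From September 6, 1850 to September 6, 1875: 25 years, of which 6 contain a Feb 29 — 19×365 + 6×366 = 9131 days.
September 1875: 30 − 6 = 24 days remain.
Then 9 full months totalling 274 days.
July 1–11, 1876: 11 days.
Residual: 309 days.
Total: 9440 days.

9440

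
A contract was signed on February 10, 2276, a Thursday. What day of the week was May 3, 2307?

Friday

Day-of-year of February 10, 2276: 41.
Day-of-year of May 3, 2307: 123.
2276 has 366 days, so 366 − 41 = 325 days remain in 2276.
Full years 2277–2306: 24 common + 6 leap = 24×365 + 6×366 = 10956 days.
Total: 325 + 10956 + 123 = 11404 days.
11404 mod 7 = 1, so 1 day after Thursday is Friday.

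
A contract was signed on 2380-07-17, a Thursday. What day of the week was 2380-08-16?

July 2380: 31 − 17 = 14 days remain.
August 1–16, 2380: 16 days.
Total: 14 + 16 = 30 days.
30 mod 7 = 2, so 2 days after Thursday is Saturday.

Saturday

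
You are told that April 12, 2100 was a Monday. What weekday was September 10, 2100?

April 2100: 30 − 12 = 18 days remain.
Then May (31), June (30), July (31), August (31): 31 + 30 + 31 + 31 = 123 days.
September 1–10, 2100: 10 days.
Total: 18 + 123 + 10 = 151 days.
151 mod 7 = 4, so 4 days after Monday is Friday.

Friday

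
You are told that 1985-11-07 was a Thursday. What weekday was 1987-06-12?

November 7, 1985 → November 7, 1986: 365 days.
November 1986: 30 − 7 = 23 days remain.
Then December (31), January (31), February 1987 (28), March (31), April (30), May (31): 31 + 31 + 28 + 31 + 30 + 31 = 182 days.
June 1–12, 1987: 12 days.
Residual: 217 days.
Total: 582 days.
582 mod 7 = 1, so 1 day after Thursday is Friday.

Friday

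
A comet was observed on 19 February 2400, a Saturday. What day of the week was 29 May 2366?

Sunday

Count forward from the earlier date (May 29, 2366) to the later (February 19, 2400):
From May 29, 2366 to May 29, 2399: 33 years, of which 8 contain a Feb 29 — 25×365 + 8×366 = 12053 days.
May 2399: 31 − 29 = 2 days remain.
Then June (30), July (31), August (31), September (30), October (31), November (30), December (31), January (31): 30 + 31 + 31 + 30 + 31 + 30 + 31 + 31 = 245 days.
February 1–19, 2400: 19 days (2400 is a leap year (divisible by 400)).
Residual: 266 days.
Total: 12319 days.
12319 mod 7 = 6, so 6 days before Saturday is Sunday.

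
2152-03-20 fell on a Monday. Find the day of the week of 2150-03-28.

Count forward from the earlier date (March 28, 2150) to the later (March 20, 2152):
March 28, 2150 → March 28, 2151: 365 days.
March 2151: 31 − 28 = 3 days remain.
Then 11 full months totalling 335 days.
March 1–20, 2152: 20 days.
Residual: 358 days.
Total: 723 days.
723 mod 7 = 2, so 2 days before Monday is Saturday.

Saturday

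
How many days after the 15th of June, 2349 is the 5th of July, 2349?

June 2349: 30 − 15 = 15 days remain.
July 1–5, 2349: 5 days.
Total: 15 + 5 = 20 days.

20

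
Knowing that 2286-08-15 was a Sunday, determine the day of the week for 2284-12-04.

Count forward from the earlier date (December 4, 2284) to the later (August 15, 2286):
December 2284: 31 − 4 = 27 days remain.
Then 19 full months totalling 577 days.
August 1–15, 2286: 15 days.
Total: 27 + 577 + 15 = 619 days.
619 mod 7 = 3, so 3 days before Sunday is Thursday.

Thursday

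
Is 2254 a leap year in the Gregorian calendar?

No

2254 is not a leap year.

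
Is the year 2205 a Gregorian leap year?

2205 is not a leap year.

No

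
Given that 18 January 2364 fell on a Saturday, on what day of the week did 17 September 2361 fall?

Count forward from the earlier date (September 17, 2361) to the later (January 18, 2364):
Day-of-year of September 17, 2361: 260.
Day-of-year of January 18, 2364: 18.
2361 has 365 days, so 365 − 260 = 105 days remain in 2361.
Full years: 2362: 365; 2363: 365. Sum = 730.
Total: 105 + 730 + 18 = 853 days.
853 mod 7 = 6, so 6 days before Saturday is Sunday.

Sunday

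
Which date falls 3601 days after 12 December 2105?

22 October 2115

Count 3601 days after December 12, 2105:
Day-of-year of December 12, 2105: 346.
Day-of-year of October 22, 2115: 295.
2105 has 365 days, so 365 − 346 = 19 days remain in 2105.
Full years 2106–2114: 7 common + 2 leap = 7×365 + 2×366 = 3287 days.
Total: 19 + 3287 + 295 = 3601 days.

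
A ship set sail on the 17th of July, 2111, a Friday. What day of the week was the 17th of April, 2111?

Friday

Count forward from the earlier date (April 17, 2111) to the later (July 17, 2111):
April 2111: 30 − 17 = 13 days remain.
Then May (31), June (30): 31 + 30 = 61 days.
July 1–17, 2111: 17 days.
Total: 13 + 61 + 17 = 91 days.
91 is a multiple of 7, so the 17th of April, 2111 falls on the same weekday: Friday.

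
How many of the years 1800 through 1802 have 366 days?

0

Years divisible by 4 in [1800, 1802]: 1800.
Of these, 1800 is divisible by 100 but not 400, so not leap.
Leap years: 1 − 1 = 0.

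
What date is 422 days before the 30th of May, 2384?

the 4th of April, 2383

Count 422 days before May 30, 2384:
Day-of-year of April 4, 2383: 94.
Day-of-year of May 30, 2384: 151.
2383 has 365 days, so 365 − 94 = 271 days remain in 2383.
Total: 271 + 151 = 422 days.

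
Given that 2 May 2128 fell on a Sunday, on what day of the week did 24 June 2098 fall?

Tuesday

Count forward from the earlier date (June 24, 2098) to the later (May 2, 2128):
From June 24, 2098 to June 24, 2127: 29 years, of which 6 contain a Feb 29 — 23×365 + 6×366 = 10591 days.
(2100 is not a leap year (divisible by 100 but not 400).)
June 2127: 30 − 24 = 6 days remain.
Then 10 full months totalling 305 days.
May 1–2, 2128: 2 days.
Residual: 313 days.
Total: 10904 days.
10904 mod 7 = 5, so 5 days before Sunday is Tuesday.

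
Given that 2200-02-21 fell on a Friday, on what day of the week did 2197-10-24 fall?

Count forward from the earlier date (October 24, 2197) to the later (February 21, 2200):
Day-of-year of October 24, 2197: 297.
Day-of-year of February 21, 2200: 52.
2197 has 365 days, so 365 − 297 = 68 days remain in 2197.
Full years: 2198: 365; 2199: 365. Sum = 730.
Total: 68 + 730 + 52 = 850 days.
850 mod 7 = 3, so 3 days before Friday is Tuesday.

Tuesday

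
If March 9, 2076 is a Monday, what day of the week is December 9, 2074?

Sunday

Count forward from the earlier date (December 9, 2074) to the later (March 9, 2076):
December 9, 2074 → December 9, 2075: 365 days.
December 2075: 31 − 9 = 22 days remain.
Then January (31), February 2076 (29): 31 + 29 = 60 days.
March 1–9, 2076: 9 days.
Residual: 91 days.
Total: 456 days.
456 mod 7 = 1, so 1 day before Monday is Sunday.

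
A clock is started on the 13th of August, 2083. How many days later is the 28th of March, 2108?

From August 13, 2083 to August 13, 2107: 24 years, of which 5 contain a Feb 29 — 19×365 + 5×366 = 8765 days.
(2100 is not a leap year (divisible by 100 but not 400).)
August 2107: 31 − 13 = 18 days remain.
Then September (30), October (31), November (30), December (31), January (31), February 2108 (29): 30 + 31 + 30 + 31 + 31 + 29 = 182 days.
March 1–28, 2108: 28 days.
Residual: 228 days.
Total: 8993 days.

8993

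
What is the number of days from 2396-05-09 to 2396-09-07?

May 2396: 31 − 9 = 22 days remain.
Then June (30), July (31), August (31): 30 + 31 + 31 = 92 days.
September 1–7, 2396: 7 days.
Total: 22 + 92 + 7 = 121 days.

121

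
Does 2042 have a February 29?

No

2042 is not a leap year.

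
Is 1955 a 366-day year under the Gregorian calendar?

No

1955 is not a leap year.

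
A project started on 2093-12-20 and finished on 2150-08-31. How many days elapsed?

From December 20, 2093 to December 20, 2149: 56 years, of which 13 contain a Feb 29 — 43×365 + 13×366 = 20453 days.
(2100 is not a leap year (divisible by 100 but not 400).)
December 2149: 31 − 20 = 11 days remain.
Then January (31), February 2150 (28), March (31), April (30), May (31), June (30), July (31): 31 + 28 + 31 + 30 + 31 + 30 + 31 = 212 days.
August 1–31, 2150: 31 days.
Residual: 254 days.
Total: 20707 days.

20707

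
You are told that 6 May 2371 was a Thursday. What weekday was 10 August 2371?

May 2371: 31 − 6 = 25 days remain.
Then June (30), July (31): 30 + 31 = 61 days.
August 1–10, 2371: 10 days.
Total: 25 + 61 + 10 = 96 days.
96 mod 7 = 5, so 5 days after Thursday is Tuesday.

Tuesday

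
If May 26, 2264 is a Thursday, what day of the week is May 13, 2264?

Friday

Count forward from the earlier date (May 13, 2264) to the later (May 26, 2264):
Within May 2264: 26 − 13 = 13 days.
13 mod 7 = 6, so 6 days before Thursday is Friday.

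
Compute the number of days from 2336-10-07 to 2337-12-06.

425

October 7, 2336 → October 7, 2337: 365 days.
October 2337: 31 − 7 = 24 days remain.
Then November (30): 30 days.
December 1–6, 2337: 6 days.
Residual: 60 days.
Total: 425 days.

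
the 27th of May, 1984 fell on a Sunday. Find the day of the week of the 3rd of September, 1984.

Monday

May 1984: 31 − 27 = 4 days remain.
Then June (30), July (31), August (31): 30 + 31 + 31 = 92 days.
September 1–3, 1984: 3 days.
Total: 4 + 92 + 3 = 99 days.
99 mod 7 = 1, so 1 day after Sunday is Monday.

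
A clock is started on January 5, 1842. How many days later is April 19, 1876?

12523

Day-of-year of January 5, 1842: 5.
Day-of-year of April 19, 1876: 110.
1842 has 365 days, so 365 − 5 = 360 days remain in 1842.
Full years 1843–1875: 25 common + 8 leap = 25×365 + 8×366 = 12053 days.
Total: 360 + 12053 + 110 = 12523 days.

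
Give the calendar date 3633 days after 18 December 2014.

28 November 2024

Count 3633 days after December 18, 2014:
From December 18, 2014 to December 18, 2023: 9 years, of which 2 contain a Feb 29 — 7×365 + 2×366 = 3287 days.
December 2023: 31 − 18 = 13 days remain.
Then 10 full months totalling 305 days.
November 1–28, 2024: 28 days.
Residual: 346 days.
Total: 3633 days.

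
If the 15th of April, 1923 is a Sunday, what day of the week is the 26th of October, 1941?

From April 15, 1923 to April 15, 1941: 18 years, of which 5 contain a Feb 29 — 13×365 + 5×366 = 6575 days.
April 1941: 30 − 15 = 15 days remain.
Then May (31), June (30), July (31), August (31), September (30): 31 + 30 + 31 + 31 + 30 = 153 days.
October 1–26, 1941: 26 days.
Residual: 194 days.
Total: 6769 days.
6769 is a multiple of 7, so the 26th of October, 1941 falls on the same weekday: Sunday.

Sunday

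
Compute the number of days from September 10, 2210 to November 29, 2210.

September 2210: 30 − 10 = 20 days remain.
Then October (31): 31 days.
November 1–29, 2210: 29 days.
Total: 20 + 31 + 29 = 80 days.

80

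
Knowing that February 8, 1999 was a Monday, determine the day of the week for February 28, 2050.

Day-of-year of February 8, 1999: 39.
Day-of-year of February 28, 2050: 59.
1999 has 365 days, so 365 − 39 = 326 days remain in 1999.
Full years 2000–2049: 37 common + 13 leap = 37×365 + 13×366 = 18263 days.
Total: 326 + 18263 + 59 = 18648 days.
18648 is a multiple of 7, so February 28, 2050 falls on the same weekday: Monday.

Monday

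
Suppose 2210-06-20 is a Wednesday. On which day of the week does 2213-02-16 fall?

Tuesday

June 20, 2210 → June 20, 2211: 365 days.
June 20, 2211 → June 20, 2212: 366 days (2212 is a leap year).
June 2212: 30 − 20 = 10 days remain.
Then July (31), August (31), September (30), October (31), November (30), December (31), January (31): 31 + 31 + 30 + 31 + 30 + 31 + 31 = 215 days.
February 1–16, 2213: 16 days (2213 is not a leap year).
Residual: 241 days.
Total: 972 days.
972 mod 7 = 6, so 6 days after Wednesday is Tuesday.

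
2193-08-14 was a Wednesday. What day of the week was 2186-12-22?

Friday

Count forward from the earlier date (December 22, 2186) to the later (August 14, 2193):
Day-of-year of December 22, 2186: 356.
Day-of-year of August 14, 2193: 226.
2186 has 365 days, so 365 − 356 = 9 days remain in 2186.
Full years: 2187: 365; 2188: 366; 2189: 365; 2190: 365; 2191: 365; 2192: 366. Sum = 2192.
Total: 9 + 2192 + 226 = 2427 days.
2427 mod 7 = 5, so 5 days before Wednesday is Friday.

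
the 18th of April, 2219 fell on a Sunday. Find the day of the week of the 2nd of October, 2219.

April 2219: 30 − 18 = 12 days remain.
Then May (31), June (30), July (31), August (31), September (30): 31 + 30 + 31 + 31 + 30 = 153 days.
October 1–2, 2219: 2 days.
Total: 12 + 153 + 2 = 167 days.
167 mod 7 = 6, so 6 days after Sunday is Saturday.

Saturday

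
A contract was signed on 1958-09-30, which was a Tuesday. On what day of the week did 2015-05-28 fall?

Thursday

Day-of-year of September 30, 1958: 273.
Day-of-year of May 28, 2015: 148.
1958 has 365 days, so 365 − 273 = 92 days remain in 1958.
Full years 1959–2014: 42 common + 14 leap = 42×365 + 14×366 = 20454 days.
Total: 92 + 20454 + 148 = 20694 days.
20694 mod 7 = 2, so 2 days after Tuesday is Thursday.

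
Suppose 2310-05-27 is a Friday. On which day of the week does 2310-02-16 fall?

Wednesday

Count forward from the earlier date (February 16, 2310) to the later (May 27, 2310):
February 2310: 28 − 16 = 12 days remain (2310 is not a leap year, so February has 28 days).
Then March (31), April (30): 31 + 30 = 61 days.
May 1–27, 2310: 27 days.
Total: 12 + 61 + 27 = 100 days.
100 mod 7 = 2, so 2 days before Friday is Wednesday.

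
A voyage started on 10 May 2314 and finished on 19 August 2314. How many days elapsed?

101

May 2314: 31 − 10 = 21 days remain.
Then June (30), July (31): 30 + 31 = 61 days.
August 1–19, 2314: 19 days.
Total: 21 + 61 + 19 = 101 days.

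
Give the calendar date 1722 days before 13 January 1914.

27 April 1909

Count 1722 days before January 13, 1914:
Day-of-year of April 27, 1909: 117.
Day-of-year of January 13, 1914: 13.
1909 has 365 days, so 365 − 117 = 248 days remain in 1909.
Full years: 1910: 365; 1911: 365; 1912: 366; 1913: 365. Sum = 1461.
Total: 248 + 1461 + 13 = 1722 days.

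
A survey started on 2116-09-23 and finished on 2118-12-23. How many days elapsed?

September 2116: 30 − 23 = 7 days remain.
Then 26 full months totalling 791 days.
December 1–23, 2118: 23 days.
Total: 7 + 791 + 23 = 821 days.

821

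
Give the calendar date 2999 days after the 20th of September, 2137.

the 6th of December, 2145

Count 2999 days after September 20, 2137:
Day-of-year of September 20, 2137: 263.
Day-of-year of December 6, 2145: 340.
2137 has 365 days, so 365 − 263 = 102 days remain in 2137.
Full years 2138–2144: 5 common + 2 leap = 5×365 + 2×366 = 2557 days.
Total: 102 + 2557 + 340 = 2999 days.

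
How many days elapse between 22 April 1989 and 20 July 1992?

1185

Day-of-year of April 22, 1989: 112.
Day-of-year of July 20, 1992: 202.
1989 has 365 days, so 365 − 112 = 253 days remain in 1989.
Full years: 1990: 365; 1991: 365. Sum = 730.
Total: 253 + 730 + 202 = 1185 days.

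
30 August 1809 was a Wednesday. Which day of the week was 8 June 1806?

Count forward from the earlier date (June 8, 1806) to the later (August 30, 1809):
Day-of-year of June 8, 1806: 159.
Day-of-year of August 30, 1809: 242.
1806 has 365 days, so 365 − 159 = 206 days remain in 1806.
Full years: 1807: 365; 1808: 366. Sum = 731.
Total: 206 + 731 + 242 = 1179 days.
1179 mod 7 = 3, so 3 days before Wednesday is Sunday.

Sunday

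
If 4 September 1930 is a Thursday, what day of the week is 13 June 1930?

Friday

Count forward from the earlier date (June 13, 1930) to the later (September 4, 1930):
June 1930: 30 − 13 = 17 days remain.
Then July (31), August (31): 31 + 31 = 62 days.
September 1–4, 1930: 4 days.
Total: 17 + 62 + 4 = 83 days.
83 mod 7 = 6, so 6 days before Thursday is Friday.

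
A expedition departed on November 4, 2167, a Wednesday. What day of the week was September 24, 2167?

Thursday

Count forward from the earlier date (September 24, 2167) to the later (November 4, 2167):
September 2167: 30 − 24 = 6 days remain.
Then October (31): 31 days.
November 1–4, 2167: 4 days.
Total: 6 + 31 + 4 = 41 days.
41 mod 7 = 6, so 6 days before Wednesday is Thursday.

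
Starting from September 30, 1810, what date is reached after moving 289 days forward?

July 16, 1811

Count 289 days after September 30, 1810:
Day-of-year of September 30, 1810: 273.
Day-of-year of July 16, 1811: 197.
1810 has 365 days, so 365 − 273 = 92 days remain in 1810.
Total: 92 + 197 = 289 days.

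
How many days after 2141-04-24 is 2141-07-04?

71

April 2141: 30 − 24 = 6 days remain.
Then May (31), June (30): 31 + 30 = 61 days.
July 1–4, 2141: 4 days.
Total: 6 + 61 + 4 = 71 days.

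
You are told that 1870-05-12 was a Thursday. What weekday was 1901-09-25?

Wednesday

Day-of-year of May 12, 1870: 132.
Day-of-year of September 25, 1901: 268.
1870 has 365 days, so 365 − 132 = 233 days remain in 1870.
Full years 1871–1900: 23 common + 7 leap = 23×365 + 7×366 = 10957 days.
Total: 233 + 10957 + 268 = 11458 days.
11458 mod 7 = 6, so 6 days after Thursday is Wednesday.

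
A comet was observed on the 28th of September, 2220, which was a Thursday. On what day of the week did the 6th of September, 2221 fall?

September 2220: 30 − 28 = 2 days remain.
Then 11 full months totalling 335 days.
September 1–6, 2221: 6 days.
Residual: 343 days.
Total: 343 days.
343 is a multiple of 7, so the 6th of September, 2221 falls on the same weekday: Thursday.

Thursday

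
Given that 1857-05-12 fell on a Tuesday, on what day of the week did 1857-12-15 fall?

Tuesday

May 1857: 31 − 12 = 19 days remain.
Then June (30), July (31), August (31), September (30), October (31), November (30): 30 + 31 + 31 + 30 + 31 + 30 = 183 days.
December 1–15, 1857: 15 days.
Total: 19 + 183 + 15 = 217 days.
217 is a multiple of 7, so 1857-12-15 falls on the same weekday: Tuesday.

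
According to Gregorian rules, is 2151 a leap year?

2151 is not a leap year.

No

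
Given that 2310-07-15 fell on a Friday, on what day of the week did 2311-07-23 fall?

July 2310: 31 − 15 = 16 days remain.
Then 11 full months totalling 334 days.
July 1–23, 2311: 23 days.
Total: 16 + 334 + 23 = 373 days.
373 mod 7 = 2, so 2 days after Friday is Sunday.

Sunday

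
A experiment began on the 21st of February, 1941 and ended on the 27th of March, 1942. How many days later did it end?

February 21, 1941 → February 21, 1942: 365 days.
February 1942: 28 − 21 = 7 days remain (1942 is not a leap year, so February has 28 days).
March 1–27, 1942: 27 days.
Residual: 34 days.
Total: 399 days.

399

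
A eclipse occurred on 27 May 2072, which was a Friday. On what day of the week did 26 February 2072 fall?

Friday

Count forward from the earlier date (February 26, 2072) to the later (May 27, 2072):
February 2072: 29 − 26 = 3 days remain (2072 is a leap year, so February has 29 days).
Then March (31), April (30): 31 + 30 = 61 days.
May 1–27, 2072: 27 days.
Total: 3 + 61 + 27 = 91 days.
91 is a multiple of 7, so 26 February 2072 falls on the same weekday: Friday.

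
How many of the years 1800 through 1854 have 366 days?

13

Years divisible by 4: 1800, 1804, …, 1852 — 14 in all.
Of these, 1800 is divisible by 100 but not 400, so not leap.
Leap years: 14 − 1 = 13.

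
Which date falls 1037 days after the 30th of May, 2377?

the 1st of April, 2380

Count 1037 days after May 30, 2377:
May 30, 2377 → May 30, 2378: 365 days.
May 30, 2378 → May 30, 2379: 365 days.
May 2379: 31 − 30 = 1 day remains.
Then 10 full months totalling 305 days.
April 1, 2380: 1 day.
Residual: 307 days.
Total: 1037 days.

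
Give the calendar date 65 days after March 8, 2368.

May 12, 2368

Count 65 days after March 8, 2368:
March 2368: 31 − 8 = 23 days remain.
Then April (30): 30 days.
May 1–12, 2368: 12 days.
Total: 23 + 30 + 12 = 65 days.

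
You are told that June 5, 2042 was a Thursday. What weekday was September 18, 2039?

Count forward from the earlier date (September 18, 2039) to the later (June 5, 2042):
September 18, 2039 → September 18, 2040: 366 days (2040 is a leap year).
September 18, 2040 → September 18, 2041: 365 days.
September 2041: 30 − 18 = 12 days remain.
Then October (31), November (30), December (31), January (31), February 2042 (28), March (31), April (30), May (31): 31 + 30 + 31 + 31 + 28 + 31 + 30 + 31 = 243 days.
June 1–5, 2042: 5 days.
Residual: 260 days.
Total: 991 days.
991 mod 7 = 4, so 4 days before Thursday is Sunday.

Sunday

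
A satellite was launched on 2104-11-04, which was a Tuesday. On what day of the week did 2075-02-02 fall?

Saturday

Count forward from the earlier date (February 2, 2075) to the later (November 4, 2104):
From February 2, 2075 to February 2, 2104: 29 years, of which 6 contain a Feb 29 — 23×365 + 6×366 = 10591 days.
(2100 is not a leap year (divisible by 100 but not 400).)
February 2104: 29 − 2 = 27 days remain (2104 is a leap year, so February has 29 days).
Then March (31), April (30), May (31), June (30), July (31), August (31), September (30), October (31): 31 + 30 + 31 + 30 + 31 + 31 + 30 + 31 = 245 days.
November 1–4, 2104: 4 days.
Residual: 276 days.
Total: 10867 days.
10867 mod 7 = 3, so 3 days before Tuesday is Saturday.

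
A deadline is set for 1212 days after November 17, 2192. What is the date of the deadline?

March 13, 2196

Count 1212 days after November 17, 2192:
November 17, 2192 → November 17, 2193: 365 days.
November 17, 2193 → November 17, 2194: 365 days.
November 17, 2194 → November 17, 2195: 365 days.
November 2195: 30 − 17 = 13 days remain.
Then December (31), January (31), February 2196 (29): 31 + 31 + 29 = 91 days.
March 1–13, 2196: 13 days.
Residual: 117 days.
Total: 1212 days.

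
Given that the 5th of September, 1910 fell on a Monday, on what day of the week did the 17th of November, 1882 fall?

Friday

Count forward from the earlier date (November 17, 1882) to the later (September 5, 1910):
Day-of-year of November 17, 1882: 321.
Day-of-year of September 5, 1910: 248.
1882 has 365 days, so 365 − 321 = 44 days remain in 1882.
Full years 1883–1909: 21 common + 6 leap = 21×365 + 6×366 = 9861 days.
Total: 44 + 9861 + 248 = 10153 days.
10153 mod 7 = 3, so 3 days before Monday is Friday.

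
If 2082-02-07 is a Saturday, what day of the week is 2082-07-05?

Sunday

February 2082: 28 − 7 = 21 days remain (2082 is not a leap year, so February has 28 days).
Then March (31), April (30), May (31), June (30): 31 + 30 + 31 + 30 = 122 days.
July 1–5, 2082: 5 days.
Total: 21 + 122 + 5 = 148 days.
148 mod 7 = 1, so 1 day after Saturday is Sunday.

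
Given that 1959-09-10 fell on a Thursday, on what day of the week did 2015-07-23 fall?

Thursday

Day-of-year of September 10, 1959: 253.
Day-of-year of July 23, 2015: 204.
1959 has 365 days, so 365 − 253 = 112 days remain in 1959.
Full years 1960–2014: 41 common + 14 leap = 41×365 + 14×366 = 20089 days.
Total: 112 + 20089 + 204 = 20405 days.
20405 is a multiple of 7, so 2015-07-23 falls on the same weekday: Thursday.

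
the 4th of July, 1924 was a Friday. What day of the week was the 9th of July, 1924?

Within July 1924: 9 − 4 = 5 days.
5 mod 7 = 5, so 5 days after Friday is Wednesday.

Wednesday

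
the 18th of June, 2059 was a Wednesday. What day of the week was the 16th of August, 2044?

Tuesday

Count forward from the earlier date (August 16, 2044) to the later (June 18, 2059):
From August 16, 2044 to August 16, 2058: 14 years, of which 3 contain a Feb 29 — 11×365 + 3×366 = 5113 days.
August 2058: 31 − 16 = 15 days remain.
Then 9 full months totalling 273 days.
June 1–18, 2059: 18 days.
Residual: 306 days.
Total: 5419 days.
5419 mod 7 = 1, so 1 day before Wednesday is Tuesday.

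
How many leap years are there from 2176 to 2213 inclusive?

Years divisible by 4 in [2176, 2213]: 2176, 2180, 2184, 2188, 2192, 2196, 2200, 2204, 2208, 2212.
Of these, 2200 is divisible by 100 but not 400, so not leap.
Leap years: 10 − 1 = 9.

9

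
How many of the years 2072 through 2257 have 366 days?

45

Years divisible by 4: 2072, 2076, …, 2256 — 47 in all.
Of these, 2100, 2200 are divisible by 100 but not 400, so not leap.
Leap years: 47 − 2 = 45.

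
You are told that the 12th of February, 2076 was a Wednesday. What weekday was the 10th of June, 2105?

Wednesday

Day-of-year of February 12, 2076: 43.
Day-of-year of June 10, 2105: 161.
2076 has 366 days, so 366 − 43 = 323 days remain in 2076.
Full years 2077–2104: 22 common + 6 leap = 22×365 + 6×366 = 10226 days.
Total: 323 + 10226 + 161 = 10710 days.
10710 is a multiple of 7, so the 10th of June, 2105 falls on the same weekday: Wednesday.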